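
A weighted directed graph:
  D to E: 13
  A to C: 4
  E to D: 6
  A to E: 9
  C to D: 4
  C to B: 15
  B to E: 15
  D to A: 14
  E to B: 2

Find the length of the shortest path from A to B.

11

Routes from A to B:
A - C - B: 4 + 15 = 19
A - E - B: 9 + 2 = 11
A - C - D - E - B: 4 + 4 + 13 + 2 = 23
Best route has total 11.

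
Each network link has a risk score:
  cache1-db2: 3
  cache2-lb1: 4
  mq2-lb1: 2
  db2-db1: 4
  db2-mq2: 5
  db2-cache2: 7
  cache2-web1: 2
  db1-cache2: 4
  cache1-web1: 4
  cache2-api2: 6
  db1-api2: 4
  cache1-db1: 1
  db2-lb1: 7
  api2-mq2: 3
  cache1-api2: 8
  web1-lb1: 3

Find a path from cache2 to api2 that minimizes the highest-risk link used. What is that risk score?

3

Some routes from cache2 to api2:
cache2→db1→api2: max(4, 4) = 4
cache2→web1→lb1→mq2→api2: max(2, 3, 2, 3) = 3
cache2→lb1→web1→cache1→db2→db1→api2: max(4, 3, 4, 3, 4, 4) = 4
cache2→db1→cache1→web1→lb1→mq2→api2: max(4, 1, 4, 3, 2, 3) = 4
cache2→db1→db2→cache1→web1→lb1→mq2→api2: max(4, 4, 3, 4, 3, 2, 3) = 4
Smallest bottleneck: 3.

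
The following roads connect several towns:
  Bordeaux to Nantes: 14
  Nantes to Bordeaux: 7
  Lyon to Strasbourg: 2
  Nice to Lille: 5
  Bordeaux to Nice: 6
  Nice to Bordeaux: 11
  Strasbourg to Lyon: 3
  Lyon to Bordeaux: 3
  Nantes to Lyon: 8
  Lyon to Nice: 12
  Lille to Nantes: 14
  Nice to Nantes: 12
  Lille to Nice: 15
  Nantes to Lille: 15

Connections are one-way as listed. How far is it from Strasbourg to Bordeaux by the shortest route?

6

Candidate routes:
Strasbourg-Lyon-Nice-Nantes-Bordeaux: 3 + 12 + 12 + 7 = 34
Strasbourg-Lyon-Bordeaux: 3 + 3 = 6
Strasbourg-Lyon-Nice-Bordeaux: 3 + 12 + 11 = 26
Strasbourg-Lyon-Nice-Lille-Nantes-Bordeaux: 3 + 12 + 5 + 14 + 7 = 41
The minimum is 6.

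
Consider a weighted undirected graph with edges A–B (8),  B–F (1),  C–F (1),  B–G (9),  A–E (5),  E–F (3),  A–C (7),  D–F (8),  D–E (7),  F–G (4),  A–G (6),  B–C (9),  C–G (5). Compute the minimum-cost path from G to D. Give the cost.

Comparing a few candidate routes:
G-C-F-D: 5 + 1 + 8 = 14
G-C-F-E-D: 5 + 1 + 3 + 7 = 16
G-F-D: 4 + 8 = 12
G-A-E-D: 6 + 5 + 7 = 18
G-F-E-D: 4 + 3 + 7 = 14
Shortest: 12.

12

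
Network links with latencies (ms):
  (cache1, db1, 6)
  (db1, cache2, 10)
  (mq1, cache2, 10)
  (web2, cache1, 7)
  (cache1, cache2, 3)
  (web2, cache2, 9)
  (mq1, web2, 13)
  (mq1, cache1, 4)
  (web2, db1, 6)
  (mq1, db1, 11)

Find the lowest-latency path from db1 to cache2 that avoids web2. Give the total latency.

Some routes from db1 to cache2 avoiding web2:
db1→cache1→cache2: 6 + 3 = 9
db1→mq1→cache1→cache2: 11 + 4 + 3 = 18
db1→cache2: 10
Best route has total 9 ms.

9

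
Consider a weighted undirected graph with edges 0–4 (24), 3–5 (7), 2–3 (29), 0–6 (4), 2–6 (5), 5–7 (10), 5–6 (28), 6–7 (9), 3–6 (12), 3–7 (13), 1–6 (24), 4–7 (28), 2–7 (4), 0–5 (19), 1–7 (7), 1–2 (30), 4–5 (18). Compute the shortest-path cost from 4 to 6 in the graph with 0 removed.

Checking several routes:
4 -> 5 -> 7 -> 2 -> 6: 18 + 10 + 4 + 5 = 37
4 -> 5 -> 3 -> 6: 18 + 7 + 12 = 37
4 -> 5 -> 7 -> 6: 18 + 10 + 9 = 37
Shortest: 37.

37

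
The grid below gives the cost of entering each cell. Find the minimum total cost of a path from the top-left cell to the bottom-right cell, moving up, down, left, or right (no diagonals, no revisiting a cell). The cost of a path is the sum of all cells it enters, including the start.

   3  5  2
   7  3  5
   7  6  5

Cheapest: (0,0) -> (0,1) -> (0,2) -> (1,2) -> (2,2)
  3 + 5 + 2 + 5 + 5 = 20

20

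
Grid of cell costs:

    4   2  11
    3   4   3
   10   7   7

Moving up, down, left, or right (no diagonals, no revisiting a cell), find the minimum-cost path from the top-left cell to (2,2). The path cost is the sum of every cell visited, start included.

Take (0,0)→(0,1)→(1,1)→(1,2)→(2,2) for a total of 4 + 2 + 4 + 3 + 7 = 20.

20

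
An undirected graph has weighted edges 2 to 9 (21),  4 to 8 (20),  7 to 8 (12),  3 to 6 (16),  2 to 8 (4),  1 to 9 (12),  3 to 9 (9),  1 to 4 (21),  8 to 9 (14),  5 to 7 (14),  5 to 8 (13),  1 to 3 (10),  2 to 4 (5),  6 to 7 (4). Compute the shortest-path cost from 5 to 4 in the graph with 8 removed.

65

Paths from 5 to 4 avoiding 8:
5 - 7 - 6 - 3 - 1 - 4: 14 + 4 + 16 + 10 + 21 = 65
5 - 7 - 6 - 3 - 9 - 1 - 4: 14 + 4 + 16 + 9 + 12 + 21 = 76
5 - 7 - 6 - 3 - 1 - 9 - 2 - 4: 14 + 4 + 16 + 10 + 12 + 21 + 5 = 82
5 - 7 - 6 - 3 - 9 - 2 - 4: 14 + 4 + 16 + 9 + 21 + 5 = 69
Best route has total 65.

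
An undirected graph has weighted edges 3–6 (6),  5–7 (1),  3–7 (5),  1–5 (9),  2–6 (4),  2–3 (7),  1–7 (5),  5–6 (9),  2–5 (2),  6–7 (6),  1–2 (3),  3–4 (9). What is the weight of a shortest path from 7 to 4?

Comparing a few candidate routes:
7 - 6 - 3 - 4: 6 + 6 + 9 = 21
7 - 5 - 2 - 3 - 4: 1 + 2 + 7 + 9 = 19
7 - 3 - 4: 5 + 9 = 14
The minimum is 14.

14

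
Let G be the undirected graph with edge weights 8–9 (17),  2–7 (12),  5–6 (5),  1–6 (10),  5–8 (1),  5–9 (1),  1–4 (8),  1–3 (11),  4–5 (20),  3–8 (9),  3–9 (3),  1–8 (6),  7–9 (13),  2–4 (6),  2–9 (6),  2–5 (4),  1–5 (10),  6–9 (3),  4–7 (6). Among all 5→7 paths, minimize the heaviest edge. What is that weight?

6

Some routes from 5 to 7:
5→8→3→9→2→4→7: max(1, 9, 3, 6, 6, 6) = 9
5→8→1→4→7: max(1, 6, 8, 6) = 8
5→9→2→4→7: max(1, 6, 6, 6) = 6
5→6→9→2→4→7: max(5, 3, 6, 6, 6) = 6
5→2→4→7: max(4, 6, 6) = 6
5→6→9→3→8→1→4→7: max(5, 3, 3, 9, 6, 8, 6) = 9
Best route has worst link 6.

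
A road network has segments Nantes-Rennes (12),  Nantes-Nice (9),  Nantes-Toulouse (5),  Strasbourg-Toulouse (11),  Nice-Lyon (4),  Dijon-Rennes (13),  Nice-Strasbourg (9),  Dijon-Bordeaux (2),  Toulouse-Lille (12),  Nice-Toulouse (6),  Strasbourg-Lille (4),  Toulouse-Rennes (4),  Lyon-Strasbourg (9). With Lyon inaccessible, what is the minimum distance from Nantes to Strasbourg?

Some routes from Nantes to Strasbourg avoiding Lyon:
Nantes - Nice - Strasbourg: 9 + 9 = 18
Nantes - Toulouse - Strasbourg: 5 + 11 = 16
Nantes - Toulouse - Nice - Strasbourg: 5 + 6 + 9 = 20
The minimum is 16.

16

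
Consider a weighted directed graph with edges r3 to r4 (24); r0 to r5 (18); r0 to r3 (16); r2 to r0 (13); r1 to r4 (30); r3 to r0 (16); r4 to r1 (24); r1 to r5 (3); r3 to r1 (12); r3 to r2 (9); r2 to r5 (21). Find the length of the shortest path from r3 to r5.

Checking several routes:
r3 → r0 → r5: 16 + 18 = 34
r3 → r1 → r5: 12 + 3 = 15
r3 → r2 → r5: 9 + 21 = 30
The minimum is 15.

15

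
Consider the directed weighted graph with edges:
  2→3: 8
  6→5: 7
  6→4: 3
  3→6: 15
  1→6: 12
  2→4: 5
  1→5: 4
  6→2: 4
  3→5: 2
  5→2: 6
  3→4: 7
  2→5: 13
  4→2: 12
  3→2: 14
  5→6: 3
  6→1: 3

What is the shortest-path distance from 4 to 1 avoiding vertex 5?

38

Routes from 4 to 1 avoiding 5:
4 - 2 - 3 - 6 - 1: 12 + 8 + 15 + 3 = 38
Best route has total 38.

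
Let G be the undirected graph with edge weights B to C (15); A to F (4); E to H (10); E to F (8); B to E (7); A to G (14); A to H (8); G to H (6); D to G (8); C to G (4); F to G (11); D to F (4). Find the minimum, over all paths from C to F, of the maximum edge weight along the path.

8

A few of the C→F routes:
C-G-A-H-E-F: max(4, 14, 8, 10, 8) = 14
C-G-A-F: max(4, 14, 4) = 14
C-G-F: max(4, 11) = 11
C-G-D-F: max(4, 8, 4) = 8
C-G-H-A-F: max(4, 6, 8, 4) = 8
C-G-H-E-F: max(4, 6, 10, 8) = 10
The minimum achievable maximum is 8.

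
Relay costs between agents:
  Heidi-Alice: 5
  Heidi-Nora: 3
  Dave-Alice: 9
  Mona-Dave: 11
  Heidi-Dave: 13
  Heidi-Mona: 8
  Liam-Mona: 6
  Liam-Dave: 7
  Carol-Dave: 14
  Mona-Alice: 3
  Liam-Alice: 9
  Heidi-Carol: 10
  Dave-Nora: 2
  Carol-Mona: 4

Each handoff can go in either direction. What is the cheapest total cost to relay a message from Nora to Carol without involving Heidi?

16

Some routes from Nora to Carol avoiding Heidi:
Nora→Dave→Alice→Mona→Carol: 2 + 9 + 3 + 4 = 18
Nora→Dave→Mona→Carol: 2 + 11 + 4 = 17
Nora→Dave→Liam→Mona→Carol: 2 + 7 + 6 + 4 = 19
Nora→Dave→Carol: 2 + 14 = 16
The minimum is 16.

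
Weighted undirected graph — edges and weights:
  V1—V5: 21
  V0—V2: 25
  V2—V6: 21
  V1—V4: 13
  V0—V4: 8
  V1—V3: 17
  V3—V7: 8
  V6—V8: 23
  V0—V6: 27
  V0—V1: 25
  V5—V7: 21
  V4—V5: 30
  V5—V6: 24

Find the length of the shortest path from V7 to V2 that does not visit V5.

Candidate routes:
V7→V3→V1→V0→V6→V2: 8 + 17 + 25 + 27 + 21 = 98
V7→V3→V1→V0→V2: 8 + 17 + 25 + 25 = 75
V7→V3→V1→V4→V0→V2: 8 + 17 + 13 + 8 + 25 = 71
V7→V3→V1→V4→V0→V6→V2: 8 + 17 + 13 + 8 + 27 + 21 = 94
Best route has total 71.

71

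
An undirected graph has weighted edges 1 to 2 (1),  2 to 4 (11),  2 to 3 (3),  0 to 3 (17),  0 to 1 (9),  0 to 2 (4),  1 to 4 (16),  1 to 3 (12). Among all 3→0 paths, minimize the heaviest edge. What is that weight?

4

Some routes from 3 to 0:
3-2-0: max(3, 4) = 4
3-1-4-2-0: max(12, 16, 11, 4) = 16
3-2-4-1-0: max(3, 11, 16, 9) = 16
3-1-2-0: max(12, 1, 4) = 12
3-1-0: max(12, 9) = 12
3-2-1-0: max(3, 1, 9) = 9
Smallest bottleneck: 4.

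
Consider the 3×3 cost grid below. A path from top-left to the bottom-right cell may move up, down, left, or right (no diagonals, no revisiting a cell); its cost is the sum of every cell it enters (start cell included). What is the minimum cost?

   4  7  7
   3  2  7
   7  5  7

Cheapest: r0c0→r1c0→r1c1→r2c1→r2c2
  4 + 3 + 2 + 5 + 7 = 21

21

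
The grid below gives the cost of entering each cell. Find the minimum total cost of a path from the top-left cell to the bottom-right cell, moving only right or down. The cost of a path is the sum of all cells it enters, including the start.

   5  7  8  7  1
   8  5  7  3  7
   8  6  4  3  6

Best path: [0,0] -> [0,1] -> [1,1] -> [1,2] -> [1,3] -> [2,3] -> [2,4]
Cost: 5 + 7 + 5 + 7 + 3 + 3 + 6 = 36
For comparison, the top-then-right route costs 41.

36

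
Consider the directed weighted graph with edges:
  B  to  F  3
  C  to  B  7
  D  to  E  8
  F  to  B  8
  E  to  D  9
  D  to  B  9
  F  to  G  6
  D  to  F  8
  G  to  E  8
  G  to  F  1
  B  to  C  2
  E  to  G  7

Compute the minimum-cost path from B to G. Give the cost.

9

Routes from B to G:
B -> F -> G: 3 + 6 = 9
Best route has total 9.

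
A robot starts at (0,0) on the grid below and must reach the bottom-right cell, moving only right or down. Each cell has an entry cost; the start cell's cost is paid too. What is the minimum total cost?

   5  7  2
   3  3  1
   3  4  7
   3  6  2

21

Take r0c0 → r1c0 → r1c1 → r1c2 → r2c2 → r3c2 for a total of 5 + 3 + 3 + 1 + 7 + 2 = 21.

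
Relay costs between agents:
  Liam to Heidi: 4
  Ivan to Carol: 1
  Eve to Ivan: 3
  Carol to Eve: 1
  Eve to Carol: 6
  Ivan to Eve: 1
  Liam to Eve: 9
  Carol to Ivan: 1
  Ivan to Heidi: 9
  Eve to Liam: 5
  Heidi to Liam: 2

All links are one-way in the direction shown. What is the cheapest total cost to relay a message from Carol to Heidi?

Paths from Carol to Heidi:
Carol-Ivan-Heidi: 1 + 9 = 10
Carol-Eve-Ivan-Heidi: 1 + 3 + 9 = 13
Carol-Eve-Liam-Heidi: 1 + 5 + 4 = 10
Carol-Ivan-Eve-Liam-Heidi: 1 + 1 + 5 + 4 = 11
The minimum is 10.

10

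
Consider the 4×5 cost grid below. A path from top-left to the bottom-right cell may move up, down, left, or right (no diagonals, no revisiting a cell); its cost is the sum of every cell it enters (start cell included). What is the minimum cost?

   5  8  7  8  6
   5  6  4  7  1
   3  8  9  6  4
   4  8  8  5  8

Cheapest: [0,0] [1,0] [1,1] [1,2] [1,3] [1,4] [2,4] [3,4]
  5 + 5 + 6 + 4 + 7 + 1 + 4 + 8 = 40

40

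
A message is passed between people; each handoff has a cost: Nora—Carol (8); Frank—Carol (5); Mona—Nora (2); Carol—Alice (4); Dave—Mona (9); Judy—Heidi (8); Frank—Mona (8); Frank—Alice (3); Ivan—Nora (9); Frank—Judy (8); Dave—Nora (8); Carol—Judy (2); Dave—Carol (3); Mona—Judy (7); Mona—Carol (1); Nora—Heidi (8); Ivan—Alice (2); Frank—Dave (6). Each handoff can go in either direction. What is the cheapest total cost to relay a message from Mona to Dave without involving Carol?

9

A few of the Mona→Dave routes:
Mona -> Nora -> Dave: 2 + 8 = 10
Mona -> Nora -> Ivan -> Alice -> Frank -> Dave: 2 + 9 + 2 + 3 + 6 = 22
Mona -> Frank -> Dave: 8 + 6 = 14
Mona -> Judy -> Frank -> Dave: 7 + 8 + 6 = 21
Mona -> Dave: 9
The minimum is 9.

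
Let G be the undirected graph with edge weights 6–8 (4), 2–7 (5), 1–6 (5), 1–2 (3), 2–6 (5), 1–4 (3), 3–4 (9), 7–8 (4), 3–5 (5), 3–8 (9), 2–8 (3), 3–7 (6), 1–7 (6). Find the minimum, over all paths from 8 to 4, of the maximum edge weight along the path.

3

A few of the 8→4 routes:
8-7-2-1-4: max(4, 5, 3, 3) = 5
8-2-1-4: max(3, 3, 3) = 3
8-6-2-1-4: max(4, 5, 3, 3) = 5
8-6-1-4: max(4, 5, 3) = 5
The minimum achievable maximum is 3.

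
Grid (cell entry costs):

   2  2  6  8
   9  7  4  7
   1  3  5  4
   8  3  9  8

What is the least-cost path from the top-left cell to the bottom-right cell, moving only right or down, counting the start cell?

31

Best path: [0,0] → [0,1] → [0,2] → [1,2] → [2,2] → [2,3] → [3,3]
Cost: 2 + 2 + 6 + 4 + 5 + 4 + 8 = 31
(Top row then right column would cost 37.)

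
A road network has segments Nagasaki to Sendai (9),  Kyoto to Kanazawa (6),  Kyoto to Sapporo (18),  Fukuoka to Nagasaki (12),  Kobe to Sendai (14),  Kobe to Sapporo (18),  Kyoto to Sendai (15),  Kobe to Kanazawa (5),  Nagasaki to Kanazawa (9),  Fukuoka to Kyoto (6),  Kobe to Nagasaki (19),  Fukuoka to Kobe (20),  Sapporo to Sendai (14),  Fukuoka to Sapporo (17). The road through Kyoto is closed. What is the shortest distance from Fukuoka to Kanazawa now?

21

Checking several routes:
Fukuoka-Sapporo-Kobe-Kanazawa: 17 + 18 + 5 = 40
Fukuoka-Nagasaki-Kobe-Kanazawa: 12 + 19 + 5 = 36
Fukuoka-Kobe-Kanazawa: 20 + 5 = 25
Fukuoka-Nagasaki-Kanazawa: 12 + 9 = 21
Shortest: 21 mi.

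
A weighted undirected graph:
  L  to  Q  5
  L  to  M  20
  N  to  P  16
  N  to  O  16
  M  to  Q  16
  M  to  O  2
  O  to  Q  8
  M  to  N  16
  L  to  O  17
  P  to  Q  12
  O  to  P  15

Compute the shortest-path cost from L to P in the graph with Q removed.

Comparing a few candidate routes:
L - M - N - P: 20 + 16 + 16 = 52
L - M - O - P: 20 + 2 + 15 = 37
L - O - P: 17 + 15 = 32
L - O - N - P: 17 + 16 + 16 = 49
L - M - O - N - P: 20 + 2 + 16 + 16 = 54
L - O - M - N - P: 17 + 2 + 16 + 16 = 51
Best route has total 32.

32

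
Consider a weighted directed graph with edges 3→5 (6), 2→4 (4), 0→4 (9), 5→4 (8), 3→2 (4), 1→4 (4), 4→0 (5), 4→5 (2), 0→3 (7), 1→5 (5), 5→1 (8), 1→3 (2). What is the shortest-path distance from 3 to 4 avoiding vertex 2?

14

Candidate routes:
3 - 5 - 4: 6 + 8 = 14
3 - 5 - 1 - 4: 6 + 8 + 4 = 18
Shortest: 14.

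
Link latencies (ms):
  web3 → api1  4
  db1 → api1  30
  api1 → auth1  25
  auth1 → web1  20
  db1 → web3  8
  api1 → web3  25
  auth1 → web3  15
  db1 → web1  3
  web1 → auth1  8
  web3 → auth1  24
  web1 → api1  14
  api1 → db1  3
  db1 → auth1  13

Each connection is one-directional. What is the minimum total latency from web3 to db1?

7

Routes from web3 to db1:
web3 -> api1 -> db1: 4 + 3 = 7
web3 -> auth1 -> web1 -> api1 -> db1: 24 + 20 + 14 + 3 = 61
The minimum is 7 ms.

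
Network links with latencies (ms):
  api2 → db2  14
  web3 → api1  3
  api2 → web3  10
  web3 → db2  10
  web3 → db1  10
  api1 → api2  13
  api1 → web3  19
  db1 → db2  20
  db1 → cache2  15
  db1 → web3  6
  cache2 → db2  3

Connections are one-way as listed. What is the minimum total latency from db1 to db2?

16

Checking several routes:
db1 - cache2 - db2: 15 + 3 = 18
db1 - web3 - db2: 6 + 10 = 16
db1 - db2: 20
The minimum is 16 ms.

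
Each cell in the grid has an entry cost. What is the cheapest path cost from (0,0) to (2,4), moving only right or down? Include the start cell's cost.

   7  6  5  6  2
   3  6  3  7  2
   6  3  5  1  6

31

Best path: r0c0 r1c0 r1c1 r1c2 r2c2 r2c3 r2c4
Cost: 7 + 3 + 6 + 3 + 5 + 1 + 6 = 31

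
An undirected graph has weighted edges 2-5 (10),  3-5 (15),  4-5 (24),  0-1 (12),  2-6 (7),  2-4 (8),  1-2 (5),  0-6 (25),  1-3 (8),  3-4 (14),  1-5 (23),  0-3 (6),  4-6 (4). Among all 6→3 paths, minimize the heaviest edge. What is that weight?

8

Comparing a few candidate routes:
6 - 2 - 1 - 3: max(7, 5, 8) = 8
6 - 2 - 1 - 0 - 3: max(7, 5, 12, 6) = 12
6 - 4 - 2 - 1 - 0 - 3: max(4, 8, 5, 12, 6) = 12
6 - 2 - 4 - 3: max(7, 8, 14) = 14
6 - 4 - 2 - 1 - 3: max(4, 8, 5, 8) = 8
Smallest bottleneck: 8.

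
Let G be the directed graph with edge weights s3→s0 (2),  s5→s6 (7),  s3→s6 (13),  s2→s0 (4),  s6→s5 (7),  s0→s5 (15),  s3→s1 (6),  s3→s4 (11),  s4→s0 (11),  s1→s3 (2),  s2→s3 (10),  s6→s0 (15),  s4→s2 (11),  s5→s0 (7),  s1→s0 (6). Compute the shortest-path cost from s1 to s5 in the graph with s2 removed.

Paths from s1 to s5 avoiding s2:
s1 -> s0 -> s5: 6 + 15 = 21
s1 -> s3 -> s6 -> s0 -> s5: 2 + 13 + 15 + 15 = 45
s1 -> s3 -> s6 -> s5: 2 + 13 + 7 = 22
s1 -> s3 -> s0 -> s5: 2 + 2 + 15 = 19
s1 -> s3 -> s4 -> s0 -> s5: 2 + 11 + 11 + 15 = 39
The minimum is 19.

19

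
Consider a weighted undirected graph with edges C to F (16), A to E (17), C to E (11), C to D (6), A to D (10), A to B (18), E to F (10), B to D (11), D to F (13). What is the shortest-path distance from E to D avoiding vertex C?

23

Paths from E to D avoiding C:
E -> A -> D: 17 + 10 = 27
E -> A -> B -> D: 17 + 18 + 11 = 46
E -> F -> D: 10 + 13 = 23
Best route has total 23.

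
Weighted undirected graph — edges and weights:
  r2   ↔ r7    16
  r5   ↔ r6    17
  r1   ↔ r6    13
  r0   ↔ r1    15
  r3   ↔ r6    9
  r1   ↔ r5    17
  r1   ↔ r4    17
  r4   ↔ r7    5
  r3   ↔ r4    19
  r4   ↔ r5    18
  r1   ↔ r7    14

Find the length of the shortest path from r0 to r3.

37

Some routes from r0 to r3:
r0 → r1 → r4 → r3: 15 + 17 + 19 = 51
r0 → r1 → r6 → r3: 15 + 13 + 9 = 37
r0 → r1 → r5 → r6 → r3: 15 + 17 + 17 + 9 = 58
r0 → r1 → r7 → r4 → r3: 15 + 14 + 5 + 19 = 53
r0 → r1 → r5 → r4 → r3: 15 + 17 + 18 + 19 = 69
Best route has total 37.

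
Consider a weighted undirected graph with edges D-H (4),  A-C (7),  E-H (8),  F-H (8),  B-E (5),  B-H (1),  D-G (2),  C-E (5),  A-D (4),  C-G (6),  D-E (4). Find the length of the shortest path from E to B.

Some routes from E to B:
E - B: 5
E - H - B: 8 + 1 = 9
E - C - G - D - H - B: 5 + 6 + 2 + 4 + 1 = 18
E - D - H - B: 4 + 4 + 1 = 9
Best route has total 5.

5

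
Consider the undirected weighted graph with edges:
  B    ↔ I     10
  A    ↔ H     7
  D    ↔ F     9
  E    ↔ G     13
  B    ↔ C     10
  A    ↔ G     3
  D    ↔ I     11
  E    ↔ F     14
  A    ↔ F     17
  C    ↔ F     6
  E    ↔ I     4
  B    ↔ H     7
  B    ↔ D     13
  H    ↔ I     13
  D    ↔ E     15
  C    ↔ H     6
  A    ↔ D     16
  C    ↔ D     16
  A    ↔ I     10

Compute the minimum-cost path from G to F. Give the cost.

20

Comparing a few candidate routes:
G → A → D → F: 3 + 16 + 9 = 28
G → A → F: 3 + 17 = 20
G → A → H → C → F: 3 + 7 + 6 + 6 = 22
G → E → F: 13 + 14 = 27
Best route has total 20.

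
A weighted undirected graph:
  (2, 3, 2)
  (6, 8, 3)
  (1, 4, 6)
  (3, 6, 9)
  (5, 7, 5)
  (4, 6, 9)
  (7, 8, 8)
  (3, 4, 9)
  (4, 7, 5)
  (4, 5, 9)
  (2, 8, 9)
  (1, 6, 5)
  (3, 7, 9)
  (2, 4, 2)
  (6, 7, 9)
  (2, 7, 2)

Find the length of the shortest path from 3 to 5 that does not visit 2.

14

Checking several routes:
3 -> 4 -> 5: 9 + 9 = 18
3 -> 6 -> 7 -> 5: 9 + 9 + 5 = 23
3 -> 7 -> 4 -> 5: 9 + 5 + 9 = 23
3 -> 7 -> 5: 9 + 5 = 14
3 -> 4 -> 7 -> 5: 9 + 5 + 5 = 19
3 -> 6 -> 8 -> 7 -> 5: 9 + 3 + 8 + 5 = 25
Shortest: 14.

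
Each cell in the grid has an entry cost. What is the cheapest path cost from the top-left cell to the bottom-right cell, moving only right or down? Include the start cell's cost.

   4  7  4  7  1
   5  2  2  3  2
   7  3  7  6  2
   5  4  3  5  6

26

One optimal route is [0,0] → [1,0] → [1,1] → [1,2] → [1,3] → [1,4] → [2,4] → [3,4].
Its cost is 4 + 5 + 2 + 2 + 3 + 2 + 2 + 6 = 26.
For comparison, the top-then-right route costs 33.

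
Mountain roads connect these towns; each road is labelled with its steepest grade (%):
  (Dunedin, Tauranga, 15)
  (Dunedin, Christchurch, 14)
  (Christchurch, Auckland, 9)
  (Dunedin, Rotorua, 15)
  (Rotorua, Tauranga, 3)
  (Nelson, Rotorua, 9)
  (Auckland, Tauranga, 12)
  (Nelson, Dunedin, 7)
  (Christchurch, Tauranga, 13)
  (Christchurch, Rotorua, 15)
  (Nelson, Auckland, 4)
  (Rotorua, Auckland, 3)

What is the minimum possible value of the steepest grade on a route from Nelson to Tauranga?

Some routes from Nelson to Tauranga:
Nelson-Auckland-Tauranga: max(4, 12) = 12
Nelson-Auckland-Rotorua-Tauranga: max(4, 3, 3) = 4
Nelson-Rotorua-Tauranga: max(9, 3) = 9
The minimum achievable maximum is 4%.

4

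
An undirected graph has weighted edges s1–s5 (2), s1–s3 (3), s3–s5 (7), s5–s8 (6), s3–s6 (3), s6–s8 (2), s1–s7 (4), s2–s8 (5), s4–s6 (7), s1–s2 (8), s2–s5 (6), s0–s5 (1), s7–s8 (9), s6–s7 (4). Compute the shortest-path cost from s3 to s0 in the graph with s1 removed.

Paths from s3 to s0 avoiding s1:
s3 - s6 - s8 - s5 - s0: 3 + 2 + 6 + 1 = 12
s3 - s6 - s7 - s8 - s2 - s5 - s0: 3 + 4 + 9 + 5 + 6 + 1 = 28
s3 - s6 - s7 - s8 - s5 - s0: 3 + 4 + 9 + 6 + 1 = 23
s3 - s5 - s0: 7 + 1 = 8
s3 - s6 - s8 - s2 - s5 - s0: 3 + 2 + 5 + 6 + 1 = 17
Best route has total 8.

8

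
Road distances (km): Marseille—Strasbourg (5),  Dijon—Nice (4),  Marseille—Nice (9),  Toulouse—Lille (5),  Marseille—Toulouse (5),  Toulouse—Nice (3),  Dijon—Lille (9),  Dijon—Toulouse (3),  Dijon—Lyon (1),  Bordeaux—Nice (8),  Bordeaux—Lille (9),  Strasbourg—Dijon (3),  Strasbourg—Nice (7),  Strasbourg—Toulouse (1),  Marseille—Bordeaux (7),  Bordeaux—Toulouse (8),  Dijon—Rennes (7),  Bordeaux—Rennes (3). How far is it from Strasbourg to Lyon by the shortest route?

A few of the Strasbourg→Lyon routes:
Strasbourg-Nice-Toulouse-Dijon-Lyon: 7 + 3 + 3 + 1 = 14
Strasbourg-Toulouse-Nice-Dijon-Lyon: 1 + 3 + 4 + 1 = 9
Strasbourg-Marseille-Toulouse-Dijon-Lyon: 5 + 5 + 3 + 1 = 14
Strasbourg-Dijon-Lyon: 3 + 1 = 4
Strasbourg-Nice-Dijon-Lyon: 7 + 4 + 1 = 12
Strasbourg-Toulouse-Dijon-Lyon: 1 + 3 + 1 = 5
Best route has total 4 km.

4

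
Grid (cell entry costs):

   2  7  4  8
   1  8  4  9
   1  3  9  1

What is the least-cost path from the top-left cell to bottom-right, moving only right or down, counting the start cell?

17

Take (0,0) -> (1,0) -> (2,0) -> (2,1) -> (2,2) -> (2,3) for a total of 2 + 1 + 1 + 3 + 9 + 1 = 17.
(Top row then right column would cost 31.)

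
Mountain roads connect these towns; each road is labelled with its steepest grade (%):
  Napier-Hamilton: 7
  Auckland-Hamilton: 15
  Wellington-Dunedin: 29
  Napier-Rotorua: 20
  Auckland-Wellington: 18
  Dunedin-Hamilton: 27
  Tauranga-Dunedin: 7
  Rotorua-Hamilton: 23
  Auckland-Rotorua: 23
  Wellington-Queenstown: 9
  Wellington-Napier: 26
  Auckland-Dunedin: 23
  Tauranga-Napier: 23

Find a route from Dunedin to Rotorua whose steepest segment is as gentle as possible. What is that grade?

Some routes from Dunedin to Rotorua:
Dunedin - Tauranga - Napier - Hamilton - Auckland - Rotorua: max(7, 23, 7, 15, 23) = 23
Dunedin - Auckland - Rotorua: max(23, 23) = 23
Dunedin - Auckland - Hamilton - Napier - Rotorua: max(23, 15, 7, 20) = 23
Dunedin - Auckland - Hamilton - Rotorua: max(23, 15, 23) = 23
Dunedin - Tauranga - Napier - Hamilton - Rotorua: max(7, 23, 7, 23) = 23
Dunedin - Tauranga - Napier - Rotorua: max(7, 23, 20) = 23
Smallest bottleneck: 23%.

23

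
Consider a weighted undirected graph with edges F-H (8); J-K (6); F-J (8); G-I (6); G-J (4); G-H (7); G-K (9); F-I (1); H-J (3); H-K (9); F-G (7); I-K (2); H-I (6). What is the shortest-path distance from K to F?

3

A few of the K→F routes:
K → I → G → F: 2 + 6 + 7 = 15
K → I → F: 2 + 1 = 3
K → I → H → F: 2 + 6 + 8 = 16
K → J → F: 6 + 8 = 14
K → H → I → F: 9 + 6 + 1 = 16
Best route has total 3.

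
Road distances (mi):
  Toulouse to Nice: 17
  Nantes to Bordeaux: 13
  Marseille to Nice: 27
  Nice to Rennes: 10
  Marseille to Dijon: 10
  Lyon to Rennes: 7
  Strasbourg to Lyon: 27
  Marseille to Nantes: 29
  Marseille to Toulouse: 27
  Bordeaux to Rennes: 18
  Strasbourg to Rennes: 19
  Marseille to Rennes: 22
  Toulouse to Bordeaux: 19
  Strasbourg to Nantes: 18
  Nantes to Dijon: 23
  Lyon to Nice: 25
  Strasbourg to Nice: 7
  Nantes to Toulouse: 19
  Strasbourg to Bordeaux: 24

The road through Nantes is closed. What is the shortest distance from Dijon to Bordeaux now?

Comparing a few candidate routes:
Dijon→Marseille→Toulouse→Bordeaux: 10 + 27 + 19 = 56
Dijon→Marseille→Rennes→Bordeaux: 10 + 22 + 18 = 50
Dijon→Marseille→Nice→Rennes→Bordeaux: 10 + 27 + 10 + 18 = 65
Best route has total 50 mi.

50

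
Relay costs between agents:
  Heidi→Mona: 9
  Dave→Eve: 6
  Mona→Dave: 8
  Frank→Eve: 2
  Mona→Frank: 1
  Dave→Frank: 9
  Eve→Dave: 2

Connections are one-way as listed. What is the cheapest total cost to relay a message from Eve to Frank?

11

Candidate routes:
Eve - Dave - Frank: 2 + 9 = 11
Shortest: 11.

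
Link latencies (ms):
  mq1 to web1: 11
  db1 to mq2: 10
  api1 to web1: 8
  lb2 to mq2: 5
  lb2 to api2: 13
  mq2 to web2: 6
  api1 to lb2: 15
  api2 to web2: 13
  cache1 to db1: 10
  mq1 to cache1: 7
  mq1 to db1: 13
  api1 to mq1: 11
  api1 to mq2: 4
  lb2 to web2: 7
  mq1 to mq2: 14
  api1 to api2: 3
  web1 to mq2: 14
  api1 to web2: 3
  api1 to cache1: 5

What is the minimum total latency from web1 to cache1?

A few of the web1→cache1 routes:
web1 → mq2 → api1 → cache1: 14 + 4 + 5 = 23
web1 → mq1 → cache1: 11 + 7 = 18
web1 → api1 → cache1: 8 + 5 = 13
Best route has total 13 ms.

13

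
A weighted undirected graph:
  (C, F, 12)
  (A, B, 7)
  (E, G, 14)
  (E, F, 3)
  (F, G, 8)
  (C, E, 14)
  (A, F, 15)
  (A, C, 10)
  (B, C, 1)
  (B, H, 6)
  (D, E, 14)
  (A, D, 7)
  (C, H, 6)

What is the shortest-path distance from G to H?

A few of the G→H routes:
G-F-C-B-H: 8 + 12 + 1 + 6 = 27
G-E-C-H: 14 + 14 + 6 = 34
G-F-E-C-H: 8 + 3 + 14 + 6 = 31
G-E-F-C-H: 14 + 3 + 12 + 6 = 35
G-F-E-C-B-H: 8 + 3 + 14 + 1 + 6 = 32
G-F-C-H: 8 + 12 + 6 = 26
The minimum is 26.

26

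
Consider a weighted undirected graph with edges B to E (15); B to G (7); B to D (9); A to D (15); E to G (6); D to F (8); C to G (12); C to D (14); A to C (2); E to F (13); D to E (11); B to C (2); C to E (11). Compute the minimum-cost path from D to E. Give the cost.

A few of the D→E routes:
D → F → E: 8 + 13 = 21
D → B → G → E: 9 + 7 + 6 = 22
D → E: 11
The minimum is 11.

11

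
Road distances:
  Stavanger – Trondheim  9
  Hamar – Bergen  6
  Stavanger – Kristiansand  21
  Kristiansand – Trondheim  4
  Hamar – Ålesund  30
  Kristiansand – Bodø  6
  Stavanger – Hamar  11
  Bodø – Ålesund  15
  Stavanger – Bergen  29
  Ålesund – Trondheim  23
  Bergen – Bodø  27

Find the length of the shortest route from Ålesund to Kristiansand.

21

A few of the Ålesund→Kristiansand routes:
Ålesund→Bodø→Kristiansand: 15 + 6 = 21
Ålesund→Trondheim→Stavanger→Kristiansand: 23 + 9 + 21 = 53
Ålesund→Trondheim→Kristiansand: 23 + 4 = 27
Best route has total 21.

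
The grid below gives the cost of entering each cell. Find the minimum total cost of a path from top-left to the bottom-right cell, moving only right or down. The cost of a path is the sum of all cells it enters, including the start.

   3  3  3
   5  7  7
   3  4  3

One optimal route is [0,0] [1,0] [2,0] [2,1] [2,2].
Its cost is 3 + 5 + 3 + 4 + 3 = 18.
For comparison, the top-then-right route costs 19.

18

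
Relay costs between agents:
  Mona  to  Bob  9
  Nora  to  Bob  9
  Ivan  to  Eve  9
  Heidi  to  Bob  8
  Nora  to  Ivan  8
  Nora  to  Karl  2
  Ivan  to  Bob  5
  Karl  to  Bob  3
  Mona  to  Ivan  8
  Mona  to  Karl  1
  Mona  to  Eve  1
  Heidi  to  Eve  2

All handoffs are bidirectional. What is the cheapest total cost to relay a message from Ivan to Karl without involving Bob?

Candidate routes:
Ivan -> Eve -> Mona -> Karl: 9 + 1 + 1 = 11
Ivan -> Mona -> Karl: 8 + 1 = 9
Ivan -> Nora -> Karl: 8 + 2 = 10
The minimum is 9.

9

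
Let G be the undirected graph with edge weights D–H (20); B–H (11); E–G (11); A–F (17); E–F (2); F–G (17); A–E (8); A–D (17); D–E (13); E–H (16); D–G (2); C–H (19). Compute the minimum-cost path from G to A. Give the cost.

19

Checking several routes:
G - E - A: 11 + 8 = 19
G - D - A: 2 + 17 = 19
G - D - E - A: 2 + 13 + 8 = 23
Best route has total 19.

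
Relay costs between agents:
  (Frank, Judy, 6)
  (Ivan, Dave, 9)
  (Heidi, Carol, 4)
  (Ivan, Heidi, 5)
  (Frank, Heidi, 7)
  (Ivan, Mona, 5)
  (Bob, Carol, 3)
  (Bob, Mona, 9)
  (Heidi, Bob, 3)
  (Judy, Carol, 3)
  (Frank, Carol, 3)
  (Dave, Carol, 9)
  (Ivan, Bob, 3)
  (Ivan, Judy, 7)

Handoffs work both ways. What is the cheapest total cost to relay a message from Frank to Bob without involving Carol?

10

Some routes from Frank to Bob avoiding Carol:
Frank -> Heidi -> Bob: 7 + 3 = 10
Frank -> Heidi -> Ivan -> Bob: 7 + 5 + 3 = 15
Frank -> Judy -> Ivan -> Bob: 6 + 7 + 3 = 16
Best route has total 10.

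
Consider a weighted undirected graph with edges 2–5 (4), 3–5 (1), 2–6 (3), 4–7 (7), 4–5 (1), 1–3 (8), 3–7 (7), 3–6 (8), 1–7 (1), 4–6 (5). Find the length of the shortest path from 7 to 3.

Checking several routes:
7 → 4 → 5 → 3: 7 + 1 + 1 = 9
7 → 4 → 6 → 3: 7 + 5 + 8 = 20
7 → 3: 7
7 → 4 → 6 → 2 → 5 → 3: 7 + 5 + 3 + 4 + 1 = 20
7 → 1 → 3: 1 + 8 = 9
Best route has total 7.

7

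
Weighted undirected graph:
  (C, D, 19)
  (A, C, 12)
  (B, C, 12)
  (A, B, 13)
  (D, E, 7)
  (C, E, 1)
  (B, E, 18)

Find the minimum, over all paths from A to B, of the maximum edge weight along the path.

12

Checking several routes:
A-B: max(13) = 13
A-C-B: max(12, 12) = 12
A-C-E-B: max(12, 1, 18) = 18
Best route has worst link 12.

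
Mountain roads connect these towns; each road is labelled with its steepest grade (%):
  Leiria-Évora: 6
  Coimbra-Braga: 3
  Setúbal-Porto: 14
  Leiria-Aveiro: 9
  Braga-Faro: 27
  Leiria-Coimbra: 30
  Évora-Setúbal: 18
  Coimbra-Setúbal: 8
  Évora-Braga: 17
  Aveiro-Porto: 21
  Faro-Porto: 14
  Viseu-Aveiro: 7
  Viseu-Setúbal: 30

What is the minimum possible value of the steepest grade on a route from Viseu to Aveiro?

Some routes from Viseu to Aveiro:
Viseu-Setúbal-Évora-Leiria-Aveiro: max(30, 18, 6, 9) = 30
Viseu-Aveiro: max(7) = 7
Viseu-Setúbal-Évora-Braga-Faro-Porto-Aveiro: max(30, 18, 17, 27, 14, 21) = 30
Viseu-Setúbal-Évora-Braga-Coimbra-Leiria-Aveiro: max(30, 18, 17, 3, 30, 9) = 30
Best route has worst link 7%.

7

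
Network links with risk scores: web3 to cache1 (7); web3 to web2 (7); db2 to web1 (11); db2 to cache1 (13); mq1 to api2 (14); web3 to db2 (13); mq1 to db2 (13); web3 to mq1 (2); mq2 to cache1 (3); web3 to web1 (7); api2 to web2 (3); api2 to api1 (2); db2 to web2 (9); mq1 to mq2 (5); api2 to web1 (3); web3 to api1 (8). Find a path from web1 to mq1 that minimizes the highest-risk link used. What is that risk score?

7

Some routes from web1 to mq1:
web1 → web3 → cache1 → mq2 → mq1: max(7, 7, 3, 5) = 7
web1 → web3 → mq1: max(7, 2) = 7
web1 → api2 → web2 → web3 → mq1: max(3, 3, 7, 2) = 7
web1 → api2 → web2 → web3 → cache1 → mq2 → mq1: max(3, 3, 7, 7, 3, 5) = 7
The minimum achievable maximum is 7.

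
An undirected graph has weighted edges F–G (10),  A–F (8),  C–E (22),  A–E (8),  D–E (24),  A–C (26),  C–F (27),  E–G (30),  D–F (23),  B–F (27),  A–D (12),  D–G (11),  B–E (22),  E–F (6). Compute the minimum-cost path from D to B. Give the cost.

42

A few of the D→B routes:
D - A - F - B: 12 + 8 + 27 = 47
D - E - B: 24 + 22 = 46
D - A - E - B: 12 + 8 + 22 = 42
Shortest: 42.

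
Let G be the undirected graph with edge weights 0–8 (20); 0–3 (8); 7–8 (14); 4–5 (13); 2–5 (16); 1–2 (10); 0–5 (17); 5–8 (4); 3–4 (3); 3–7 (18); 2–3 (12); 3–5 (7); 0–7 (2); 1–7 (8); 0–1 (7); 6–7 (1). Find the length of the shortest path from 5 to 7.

17

Some routes from 5 to 7:
5-3-7: 7 + 18 = 25
5-0-7: 17 + 2 = 19
5-3-0-7: 7 + 8 + 2 = 17
5-8-0-7: 4 + 20 + 2 = 26
5-8-7: 4 + 14 = 18
Shortest: 17.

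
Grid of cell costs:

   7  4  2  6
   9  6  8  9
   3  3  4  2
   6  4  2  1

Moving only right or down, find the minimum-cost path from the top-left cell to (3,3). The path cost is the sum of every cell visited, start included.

27

Path r0c0→r0c1→r1c1→r2c1→r2c2→r2c3→r3c3: 7 + 4 + 6 + 3 + 4 + 2 + 1 = 27.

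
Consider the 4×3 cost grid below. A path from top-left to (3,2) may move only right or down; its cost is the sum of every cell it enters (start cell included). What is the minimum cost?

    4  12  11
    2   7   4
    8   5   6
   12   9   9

32

Take r0c0 → r1c0 → r1c1 → r1c2 → r2c2 → r3c2 for a total of 4 + 2 + 7 + 4 + 6 + 9 = 32.
For comparison, the top-then-right route costs 46.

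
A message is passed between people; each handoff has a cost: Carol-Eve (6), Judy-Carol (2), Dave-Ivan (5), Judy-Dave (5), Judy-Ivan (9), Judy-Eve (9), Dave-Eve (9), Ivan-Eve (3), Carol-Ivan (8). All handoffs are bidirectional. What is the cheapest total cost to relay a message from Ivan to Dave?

5

A few of the Ivan→Dave routes:
Ivan → Eve → Judy → Dave: 3 + 9 + 5 = 17
Ivan → Eve → Dave: 3 + 9 = 12
Ivan → Dave: 5
Ivan → Eve → Carol → Judy → Dave: 3 + 6 + 2 + 5 = 16
Ivan → Carol → Judy → Dave: 8 + 2 + 5 = 15
Ivan → Judy → Dave: 9 + 5 = 14
The minimum is 5.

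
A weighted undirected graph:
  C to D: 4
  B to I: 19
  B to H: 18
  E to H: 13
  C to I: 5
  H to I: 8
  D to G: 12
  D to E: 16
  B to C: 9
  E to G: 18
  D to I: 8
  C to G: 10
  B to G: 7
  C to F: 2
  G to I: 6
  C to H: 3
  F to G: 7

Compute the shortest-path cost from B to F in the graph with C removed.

Checking several routes:
B→I→G→F: 19 + 6 + 7 = 32
B→H→I→G→F: 18 + 8 + 6 + 7 = 39
B→G→F: 7 + 7 = 14
B→I→D→G→F: 19 + 8 + 12 + 7 = 46
The minimum is 14.

14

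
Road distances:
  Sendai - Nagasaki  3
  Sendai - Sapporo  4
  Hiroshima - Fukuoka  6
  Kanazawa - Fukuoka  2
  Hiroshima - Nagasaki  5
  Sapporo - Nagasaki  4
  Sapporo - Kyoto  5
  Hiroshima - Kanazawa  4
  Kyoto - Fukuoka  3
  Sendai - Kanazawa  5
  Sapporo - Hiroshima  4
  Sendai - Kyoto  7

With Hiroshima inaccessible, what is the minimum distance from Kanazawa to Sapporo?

Some routes from Kanazawa to Sapporo avoiding Hiroshima:
Kanazawa -> Sendai -> Kyoto -> Sapporo: 5 + 7 + 5 = 17
Kanazawa -> Sendai -> Sapporo: 5 + 4 = 9
Kanazawa -> Sendai -> Nagasaki -> Sapporo: 5 + 3 + 4 = 12
Kanazawa -> Fukuoka -> Kyoto -> Sendai -> Sapporo: 2 + 3 + 7 + 4 = 16
Kanazawa -> Fukuoka -> Kyoto -> Sapporo: 2 + 3 + 5 = 10
Shortest: 9.

9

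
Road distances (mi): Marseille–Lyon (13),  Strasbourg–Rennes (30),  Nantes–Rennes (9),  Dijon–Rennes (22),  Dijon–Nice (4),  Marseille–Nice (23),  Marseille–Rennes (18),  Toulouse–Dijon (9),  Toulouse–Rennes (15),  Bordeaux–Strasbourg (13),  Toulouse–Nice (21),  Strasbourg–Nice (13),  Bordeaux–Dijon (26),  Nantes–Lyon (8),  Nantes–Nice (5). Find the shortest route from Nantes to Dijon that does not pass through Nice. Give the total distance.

31

Some routes from Nantes to Dijon avoiding Nice:
Nantes → Rennes → Dijon: 9 + 22 = 31
Nantes → Rennes → Toulouse → Dijon: 9 + 15 + 9 = 33
Nantes → Lyon → Marseille → Rennes → Dijon: 8 + 13 + 18 + 22 = 61
Shortest: 31 mi.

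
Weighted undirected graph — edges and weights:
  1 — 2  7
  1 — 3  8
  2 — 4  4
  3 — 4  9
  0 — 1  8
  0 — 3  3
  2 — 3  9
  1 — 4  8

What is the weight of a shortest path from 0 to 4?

Checking several routes:
0 -> 3 -> 1 -> 4: 3 + 8 + 8 = 19
0 -> 3 -> 4: 3 + 9 = 12
0 -> 3 -> 2 -> 4: 3 + 9 + 4 = 16
0 -> 1 -> 2 -> 4: 8 + 7 + 4 = 19
0 -> 1 -> 4: 8 + 8 = 16
0 -> 3 -> 1 -> 2 -> 4: 3 + 8 + 7 + 4 = 22
Shortest: 12.

12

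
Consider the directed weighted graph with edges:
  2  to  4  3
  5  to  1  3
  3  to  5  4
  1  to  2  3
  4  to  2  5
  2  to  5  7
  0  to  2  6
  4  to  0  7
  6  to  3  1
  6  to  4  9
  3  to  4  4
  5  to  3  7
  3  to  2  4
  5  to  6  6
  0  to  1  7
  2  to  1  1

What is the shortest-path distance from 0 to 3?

Routes from 0 to 3:
0 -> 1 -> 2 -> 5 -> 6 -> 3: 7 + 3 + 7 + 6 + 1 = 24
0 -> 2 -> 5 -> 6 -> 3: 6 + 7 + 6 + 1 = 20
0 -> 2 -> 5 -> 3: 6 + 7 + 7 = 20
0 -> 1 -> 2 -> 5 -> 3: 7 + 3 + 7 + 7 = 24
Best route has total 20.

20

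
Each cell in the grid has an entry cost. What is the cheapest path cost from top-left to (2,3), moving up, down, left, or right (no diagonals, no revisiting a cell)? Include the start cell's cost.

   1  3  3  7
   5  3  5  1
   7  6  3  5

Cheapest: (0,0) (0,1) (0,2) (1,2) (1,3) (2,3)
  1 + 3 + 3 + 5 + 1 + 5 = 18

18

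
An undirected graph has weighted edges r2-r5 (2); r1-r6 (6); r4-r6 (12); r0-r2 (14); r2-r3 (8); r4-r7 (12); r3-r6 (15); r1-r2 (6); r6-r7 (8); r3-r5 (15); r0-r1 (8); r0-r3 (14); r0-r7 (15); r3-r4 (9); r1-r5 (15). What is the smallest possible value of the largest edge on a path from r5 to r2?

2

Checking several routes:
r5-r2: max(2) = 2
r5-r1-r0-r3-r2: max(15, 8, 14, 8) = 15
r5-r1-r0-r7-r6-r3-r2: max(15, 8, 15, 8, 15, 8) = 15
r5-r1-r0-r2: max(15, 8, 14) = 15
Best route has worst link 2.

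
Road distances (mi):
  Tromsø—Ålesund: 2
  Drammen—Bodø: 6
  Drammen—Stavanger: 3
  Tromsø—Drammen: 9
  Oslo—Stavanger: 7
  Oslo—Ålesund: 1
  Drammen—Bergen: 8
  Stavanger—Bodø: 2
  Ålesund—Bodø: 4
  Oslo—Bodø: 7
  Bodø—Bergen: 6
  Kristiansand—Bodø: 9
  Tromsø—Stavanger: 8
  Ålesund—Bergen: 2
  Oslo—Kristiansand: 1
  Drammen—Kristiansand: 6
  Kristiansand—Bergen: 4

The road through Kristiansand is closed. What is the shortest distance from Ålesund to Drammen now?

9

Checking several routes:
Ålesund - Tromsø - Drammen: 2 + 9 = 11
Ålesund - Bodø - Drammen: 4 + 6 = 10
Ålesund - Oslo - Stavanger - Drammen: 1 + 7 + 3 = 11
Ålesund - Bodø - Stavanger - Drammen: 4 + 2 + 3 = 9
Ålesund - Bergen - Drammen: 2 + 8 = 10
Shortest: 9 mi.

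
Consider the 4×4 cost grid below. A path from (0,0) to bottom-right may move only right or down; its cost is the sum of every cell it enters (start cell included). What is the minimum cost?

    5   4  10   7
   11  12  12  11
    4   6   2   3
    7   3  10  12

43

Take (0,0) → (1,0) → (2,0) → (2,1) → (2,2) → (2,3) → (3,3) for a total of 5 + 11 + 4 + 6 + 2 + 3 + 12 = 43.
For comparison, the top-then-right route costs 52.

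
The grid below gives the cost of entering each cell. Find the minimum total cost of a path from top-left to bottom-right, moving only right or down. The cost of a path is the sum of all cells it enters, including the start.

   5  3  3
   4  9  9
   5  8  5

25

Best path: (0,0) -> (0,1) -> (0,2) -> (1,2) -> (2,2)
Cost: 5 + 3 + 3 + 9 + 5 = 25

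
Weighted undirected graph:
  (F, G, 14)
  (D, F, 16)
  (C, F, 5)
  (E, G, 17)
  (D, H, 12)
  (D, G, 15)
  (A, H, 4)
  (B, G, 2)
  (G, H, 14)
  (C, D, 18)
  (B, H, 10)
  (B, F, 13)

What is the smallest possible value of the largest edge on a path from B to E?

17

Checking several routes:
B → H → G → E: max(10, 14, 17) = 17
B → G → E: max(2, 17) = 17
B → H → D → F → G → E: max(10, 12, 16, 14, 17) = 17
B → H → D → G → E: max(10, 12, 15, 17) = 17
B → F → D → H → G → E: max(13, 16, 12, 14, 17) = 17
The minimum achievable maximum is 17.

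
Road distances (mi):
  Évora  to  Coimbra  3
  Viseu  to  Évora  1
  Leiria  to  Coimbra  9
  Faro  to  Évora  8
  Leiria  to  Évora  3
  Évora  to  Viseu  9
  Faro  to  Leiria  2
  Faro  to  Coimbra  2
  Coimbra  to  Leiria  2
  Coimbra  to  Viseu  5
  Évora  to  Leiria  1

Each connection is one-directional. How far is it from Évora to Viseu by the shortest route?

8

Paths from Évora to Viseu:
Évora-Leiria-Coimbra-Viseu: 1 + 9 + 5 = 15
Évora-Viseu: 9
Évora-Coimbra-Viseu: 3 + 5 = 8
Shortest: 8 mi.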